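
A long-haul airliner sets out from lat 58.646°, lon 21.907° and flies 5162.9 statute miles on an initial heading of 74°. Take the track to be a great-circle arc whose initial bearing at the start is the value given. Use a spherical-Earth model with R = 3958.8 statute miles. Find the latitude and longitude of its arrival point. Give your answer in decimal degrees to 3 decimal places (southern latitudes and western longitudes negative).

latitude 21.307°, longitude 117.449°

Angular distance δ = d/R = 5162.9 / 3958.8 = 1.304158 rad.
With φ₁ = 58.646° = 1.023566 rad and θ = 74° = 1.291544 rad:
Applying the spherical law of cosines for sides, sin φ₂ = sin φ₁ cos δ + cos φ₁ sin δ cos θ = 0.363365, so φ₂ = 21.307°.
Then Δλ = atan2(0.482493, -0.046812) = 1.667515 rad, from sin θ sin δ cos φ₁ over cos δ − sin φ₁ sin φ₂.
Hence λ₂ = 21.907° + 95.542° = 117.449°.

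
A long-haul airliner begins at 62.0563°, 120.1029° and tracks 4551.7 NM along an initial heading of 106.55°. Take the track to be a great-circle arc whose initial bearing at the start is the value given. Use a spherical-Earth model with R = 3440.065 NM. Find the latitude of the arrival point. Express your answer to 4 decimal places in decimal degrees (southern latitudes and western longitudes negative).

δ = 4551.7/3440.065 = 1.323144 rad (75.8105°).
Converting: φ₁ = 1.083087 rad, θ = 1.859648 rad.
sin φ₂ = sin φ₁ cos δ + cos φ₁ sin δ cos θ = (0.883408)(0.245129) + (0.468604)(0.969490)(-0.284852) = 0.087139
φ₂ = asin(0.087139) = 0.087249 rad = 4.9990°.
Δλ = atan2( sin θ sin δ cos φ₁ , cos δ − sin φ₁ sin φ₂ ) = atan2(0.435486, 0.168150) = 1.202312 rad = 68.8874°.
λ₂ = 120.1029° + 68.8874° = 188.9903°, normalized to (−180°, 180°] → -171.0097°.

latitude 4.9990°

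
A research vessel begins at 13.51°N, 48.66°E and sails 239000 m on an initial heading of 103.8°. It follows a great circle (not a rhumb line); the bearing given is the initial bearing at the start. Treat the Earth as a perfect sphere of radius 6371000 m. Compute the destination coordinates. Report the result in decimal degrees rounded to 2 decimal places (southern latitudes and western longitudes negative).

latitude 12.99°, longitude 50.80°

The arc subtends δ = 239000/6371000 = 0.037514 rad at the centre.
Converting: φ₁ = 0.235794 rad, θ = 1.811652 rad.
sin φ₂ = sin φ₁ cos δ + cos φ₁ sin δ cos θ = (0.233615)(0.999296) + (0.972329)(0.037505)(-0.238533) = 0.224752
φ₂ = asin(0.224752) = 0.226689 rad = 12.99°.
Then Δλ = atan2(0.035414, 0.946791) = 0.037387 rad, from sin θ sin δ cos φ₁ over cos δ − sin φ₁ sin φ₂.
λ₂ = λ₁ + Δλ = 50.80°.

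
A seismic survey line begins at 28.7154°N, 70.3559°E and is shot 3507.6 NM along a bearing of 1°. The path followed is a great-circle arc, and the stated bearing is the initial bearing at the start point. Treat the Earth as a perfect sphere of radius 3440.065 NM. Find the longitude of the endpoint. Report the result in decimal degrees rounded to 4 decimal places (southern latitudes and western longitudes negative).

longitude 86.9076°

The arc subtends δ = 3507.6/3440.065 = 1.019632 rad at the centre.
Start latitude φ₁ = 0.501178 rad; initial bearing θ = 0.017453 rad.
Applying the spherical law of cosines for sides, sin φ₂ = sin φ₁ cos δ + cos φ₁ sin δ cos θ = 0.998637, so φ₂ = 87.0084°.
Then Δλ = atan2(0.013039, 0.043875) = 0.288881 rad, from sin θ sin δ cos φ₁ over cos δ − sin φ₁ sin φ₂.
λ₂ = λ₁ + Δλ = 86.9076°.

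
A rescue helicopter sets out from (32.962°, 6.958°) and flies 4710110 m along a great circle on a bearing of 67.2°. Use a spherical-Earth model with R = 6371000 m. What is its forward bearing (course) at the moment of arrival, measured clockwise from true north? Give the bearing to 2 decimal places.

final bearing 99.28°

Central angle δ = d/R = 0.739305 rad.
Converting: φ₁ = 0.575295 rad, θ = 1.172861 rad.
sin φ₂ = sin φ₁ cos δ + cos φ₁ sin δ cos θ = (0.544083)(0.738937) + (0.839032)(0.673774)(0.387516) = 0.621112
φ₂ = asin(0.621112) = 0.670161 rad = 38.397°.
Δλ = atan2( sin θ sin δ cos φ₁ , cos δ − sin φ₁ sin φ₂ ) = atan2(0.521146, 0.401001) = 0.914957 rad = 52.423°.
λ₂ = λ₁ + Δλ = 59.381°.
The forward bearing on arrival equals the back-azimuth from the destination plus 180°.
Back-azimuth from P₂ (38.40°, 59.38°) to P₁ (32.96°, 6.96°), with Δλ' = λ₁ − λ₂ = -52.42°: atan2( sin Δλ' cos φ₁ , cos φ₂ sin φ₁ − sin φ₂ cos φ₁ cos Δλ' ) = 279.28°.
Final bearing = (279.28° + 180°) mod 360° = 99.28°.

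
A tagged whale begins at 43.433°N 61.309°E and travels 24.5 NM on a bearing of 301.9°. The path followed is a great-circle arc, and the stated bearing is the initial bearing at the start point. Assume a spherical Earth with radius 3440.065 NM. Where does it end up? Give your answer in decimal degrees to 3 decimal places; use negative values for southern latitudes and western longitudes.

latitude 43.648°, longitude 60.830°

δ = 24.5/3440.065 = 0.007122 rad (0.4081°).
With φ₁ = 43.433° = 0.758049 rad and θ = 301.9° = 5.269149 rad:
sin φ₂ = sin φ₁ cos δ + cos φ₁ sin δ cos θ = (0.687506)(0.999975) + (0.726179)(0.007122)(0.528438) = 0.690221
φ₂ = asin(0.690221) = 0.761795 rad = 43.648°.
Δλ = atan2( sin θ sin δ cos φ₁ , cos δ − sin φ₁ sin φ₂ ) = atan2(-0.004391, 0.525443) = -0.008356 rad = -0.479°.
λ₂ = 61.309° + -0.479° = 60.830°.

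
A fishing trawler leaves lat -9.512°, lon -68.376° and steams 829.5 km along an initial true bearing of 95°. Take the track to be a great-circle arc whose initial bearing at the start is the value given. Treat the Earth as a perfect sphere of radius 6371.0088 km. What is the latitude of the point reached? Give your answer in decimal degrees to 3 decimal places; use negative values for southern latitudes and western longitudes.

The arc subtends δ = 829.5/6371.0088 = 0.130199 rad at the centre.
Start latitude φ₁ = -0.166016 rad; initial bearing θ = 1.658063 rad.
sin φ₂ = sin φ₁ cos δ + cos φ₁ sin δ cos θ = (-0.165254)(0.991536) + (0.986251)(0.129832)(-0.087156) = -0.175015
φ₂ = asin(-0.175015) = -0.175921 rad = -10.080°.
Then Δλ = atan2(0.127559, 0.962614) = 0.131746 rad, from sin θ sin δ cos φ₁ over cos δ − sin φ₁ sin φ₂.
λ₂ = λ₁ + Δλ = -60.828°.

latitude -10.080°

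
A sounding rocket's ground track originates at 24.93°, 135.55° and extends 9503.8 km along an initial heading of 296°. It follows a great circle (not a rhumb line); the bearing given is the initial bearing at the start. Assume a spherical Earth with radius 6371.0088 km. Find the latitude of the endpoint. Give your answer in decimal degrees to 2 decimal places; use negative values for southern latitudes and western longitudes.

latitude 25.44°

Angular distance δ = d/R = 9503.8 / 6371.0088 = 1.491726 rad.
Start latitude φ₁ = 0.435111 rad; initial bearing θ = 5.166175 rad.
Destination latitude: φ₂ = arcsin( sin φ₁ cos δ + cos φ₁ sin δ cos θ ) = arcsin(0.429577) = 25.44°.
Δλ = atan2( sin θ sin δ cos φ₁ , cos δ − sin φ₁ sin φ₂ ) = atan2(-0.812501, -0.102084) = -1.695783 rad = -97.16°.
Hence λ₂ = 135.55° + -97.16° = 38.39°.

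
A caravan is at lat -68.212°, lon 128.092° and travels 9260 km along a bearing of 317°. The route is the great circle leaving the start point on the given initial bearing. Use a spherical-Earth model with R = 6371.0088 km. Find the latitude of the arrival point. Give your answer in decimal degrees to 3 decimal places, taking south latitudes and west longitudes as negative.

latitude 9.258°

δ = 9260/6371.0088 = 1.453459 rad (83.2771°).
Start latitude φ₁ = -1.190524 rad; initial bearing θ = 5.532694 rad.
Applying the spherical law of cosines for sides, sin φ₂ = sin φ₁ cos δ + cos φ₁ sin δ cos θ = 0.160887, so φ₂ = 9.258°.
Δλ = atan2( sin θ sin δ cos φ₁ , cos δ − sin φ₁ sin φ₂ ) = atan2(-0.251399, 0.266462) = -0.756319 rad = -43.334°.
λ₂ = 128.092° + -43.334° = 84.758°.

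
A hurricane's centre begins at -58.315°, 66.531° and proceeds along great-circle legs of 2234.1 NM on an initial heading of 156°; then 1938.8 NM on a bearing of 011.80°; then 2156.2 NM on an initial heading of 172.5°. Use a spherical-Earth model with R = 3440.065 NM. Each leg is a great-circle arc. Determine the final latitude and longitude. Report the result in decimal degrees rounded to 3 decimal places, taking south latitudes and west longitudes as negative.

latitude -78.215°, longitude -160.920°

Apply the spherical direct solution leg by leg, carrying full precision between legs.
Leg 1: from (-58.315°, 66.531°), δ = 2234.1/3440.065 = 0.649435 rad, θ = 156° → φ = -75.442°, λ = 168.421°.
Leg 2: from (-75.442°, 168.421°), δ = 1938.8/3440.065 = 0.563594 rad, θ = 11.8° → φ = -43.374°, λ = 177.065°.
Leg 3: from (-43.374°, 177.065°), δ = 2156.2/3440.065 = 0.626790 rad, θ = 172.5° → φ = -78.215°, λ = -160.920°.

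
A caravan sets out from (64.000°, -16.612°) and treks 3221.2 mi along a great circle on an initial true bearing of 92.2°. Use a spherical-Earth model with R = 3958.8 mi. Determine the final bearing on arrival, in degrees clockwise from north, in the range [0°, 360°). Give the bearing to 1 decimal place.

final bearing 146.6°

Angular distance δ = d/R = 3221.2 / 3958.8 = 0.813681 rad.
Converting: φ₁ = 1.117011 rad, θ = 1.609194 rad.
Applying the spherical law of cosines for sides, sin φ₂ = sin φ₁ cos δ + cos φ₁ sin δ cos θ = 0.605086, so φ₂ = 37.235°.
Δλ = atan2( sin θ sin δ cos φ₁ , cos δ − sin φ₁ sin φ₂ ) = atan2(0.318382, 0.142980) = 1.148704 rad = 65.816°.
λ₂ = λ₁ + Δλ = 49.204°.
The forward bearing on arrival equals the back-azimuth from the destination plus 180°.
Back-azimuth from P₂ (37.2°, 49.2°) to P₁ (64.0°, -16.6°), with Δλ' = λ₁ − λ₂ = -65.8°: atan2( sin Δλ' cos φ₁ , cos φ₂ sin φ₁ − sin φ₂ cos φ₁ cos Δλ' ) = 326.6°.
Final bearing = (326.6° + 180°) mod 360° = 146.6°.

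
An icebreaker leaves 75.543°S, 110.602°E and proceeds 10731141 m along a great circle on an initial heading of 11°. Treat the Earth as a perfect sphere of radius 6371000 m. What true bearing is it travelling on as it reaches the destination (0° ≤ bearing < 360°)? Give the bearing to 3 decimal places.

final bearing 2.919°

The arc subtends δ = 10731141/6371000 = 1.684373 rad at the centre.
Start latitude φ₁ = -1.318474 rad; initial bearing θ = 0.191986 rad.
Applying the spherical law of cosines for sides, sin φ₂ = sin φ₁ cos δ + cos φ₁ sin δ cos θ = 0.353232, so φ₂ = 20.685°.
Then Δλ = atan2(0.047329, 0.228714) = 0.204056 rad, from sin θ sin δ cos φ₁ over cos δ − sin φ₁ sin φ₂.
λ₂ = λ₁ + Δλ = 122.294°.
The forward bearing on arrival equals the back-azimuth from the destination plus 180°.
Back-azimuth from P₂ (20.685°, 122.294°) to P₁ (-75.543°, 110.602°), with Δλ' = λ₁ − λ₂ = -11.692°: atan2( sin Δλ' cos φ₁ , cos φ₂ sin φ₁ − sin φ₂ cos φ₁ cos Δλ' ) = 182.919°.
Final bearing = (182.919° + 180°) mod 360° = 2.919°.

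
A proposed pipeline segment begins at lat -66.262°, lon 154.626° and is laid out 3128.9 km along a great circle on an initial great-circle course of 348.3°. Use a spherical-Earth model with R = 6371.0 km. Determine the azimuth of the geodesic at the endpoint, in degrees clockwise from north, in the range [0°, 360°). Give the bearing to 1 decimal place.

δ = 3128.9/6371 = 0.491116 rad (28.1389°).
Start latitude φ₁ = -1.156490 rad; initial bearing θ = 6.078982 rad.
sin φ₂ = sin φ₁ cos δ + cos φ₁ sin δ cos θ = (-0.915396)(0.881807) + (0.402555)(0.471610)(0.979223) = -0.621298
φ₂ = asin(-0.621298) = -0.670398 rad = -38.411°.
Then Δλ = atan2(-0.038499, 0.313074) = -0.122357 rad, from sin θ sin δ cos φ₁ over cos δ − sin φ₁ sin φ₂.
λ₂ = λ₁ + Δλ = 147.615°.
The forward bearing on arrival equals the back-azimuth from the destination plus 180°.
Back-azimuth from P₂ (-38.4°, 147.6°) to P₁ (-66.3°, 154.6°), with Δλ' = λ₁ − λ₂ = 7.0°: atan2( sin Δλ' cos φ₁ , cos φ₂ sin φ₁ − sin φ₂ cos φ₁ cos Δλ' ) = 174.0°.
Final bearing = (174.0° + 180°) mod 360° = 354.0°.

final bearing 354.0°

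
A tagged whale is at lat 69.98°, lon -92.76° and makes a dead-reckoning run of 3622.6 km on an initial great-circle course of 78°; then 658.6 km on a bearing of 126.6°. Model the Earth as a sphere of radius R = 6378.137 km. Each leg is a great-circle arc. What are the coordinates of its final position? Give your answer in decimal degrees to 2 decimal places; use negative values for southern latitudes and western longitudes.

latitude 52.34°, longitude -14.20°

Apply the spherical direct solution leg by leg, carrying full precision between legs.
Leg 1: from (69.98°, -92.76°), δ = 3622.6/6378.137 = 0.567971 rad, θ = 78° → φ = 56.13°, λ = -21.99°.
Leg 2: from (56.13°, -21.99°), δ = 658.6/6378.137 = 0.103259 rad, θ = 126.6° → φ = 52.34°, λ = -14.20°.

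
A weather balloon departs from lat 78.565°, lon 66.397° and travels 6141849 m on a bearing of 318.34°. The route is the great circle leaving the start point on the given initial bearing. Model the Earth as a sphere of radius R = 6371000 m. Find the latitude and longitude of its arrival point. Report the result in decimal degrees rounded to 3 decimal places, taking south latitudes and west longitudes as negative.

latitude 42.888°, longitude -65.419°

The arc subtends δ = 6141849/6371000 = 0.964032 rad at the centre.
Start latitude φ₁ = 1.371218 rad; initial bearing θ = 5.556081 rad.
Destination latitude: φ₂ = arcsin( sin φ₁ cos δ + cos φ₁ sin δ cos θ ) = arcsin(0.680572) = 42.888°.
Δλ = atan2( sin θ sin δ cos φ₁ , cos δ − sin φ₁ sin φ₂ ) = atan2(-0.108259, -0.096850) = -2.300630 rad = -131.816°.
Hence λ₂ = 66.397° + -131.816° = -65.419°.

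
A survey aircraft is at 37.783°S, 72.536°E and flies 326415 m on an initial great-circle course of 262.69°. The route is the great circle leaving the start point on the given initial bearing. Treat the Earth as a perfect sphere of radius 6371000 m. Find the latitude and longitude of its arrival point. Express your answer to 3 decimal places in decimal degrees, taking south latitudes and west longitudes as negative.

The arc subtends δ = 326415/6371000 = 0.051235 rad at the centre.
Start latitude φ₁ = -0.659438 rad; initial bearing θ = 4.584805 rad.
sin φ₂ = sin φ₁ cos δ + cos φ₁ sin δ cos θ = (-0.612673)(0.998688) + (0.790337)(0.051212)(-0.127238) = -0.617019
φ₂ = asin(-0.617019) = -0.664948 rad = -38.099°.
For the longitude increment, Δλ = atan2( sin θ sin δ cos φ₁, cos δ − sin φ₁ sin φ₂ ) = atan2(-0.040146, 0.620657) = -3.701°.
Hence λ₂ = 72.536° + -3.701° = 68.835°.

latitude -38.099°, longitude 68.835°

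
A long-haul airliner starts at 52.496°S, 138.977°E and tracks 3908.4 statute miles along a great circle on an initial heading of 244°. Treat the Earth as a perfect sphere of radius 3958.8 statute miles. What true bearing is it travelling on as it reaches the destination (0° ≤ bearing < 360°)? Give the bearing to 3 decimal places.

δ = 3908.4/3958.8 = 0.987269 rad (56.5663°).
With φ₁ = -52.496° = -0.916228 rad and θ = 244° = 4.258603 rad:
sin φ₂ = sin φ₁ cos δ + cos φ₁ sin δ cos θ = (-0.793311)(0.550971) + (0.608817)(0.834524)(-0.438371) = -0.659816
φ₂ = asin(-0.659816) = -0.720573 rad = -41.286°.
Then Δλ = atan2(-0.456652, 0.027532) = -1.510578 rad, from sin θ sin δ cos φ₁ over cos δ − sin φ₁ sin φ₂.
λ₂ = λ₁ + Δλ = 52.427°.
The forward bearing on arrival equals the back-azimuth from the destination plus 180°.
Back-azimuth from P₂ (-41.286°, 52.427°) to P₁ (-52.496°, 138.977°), with Δλ' = λ₁ − λ₂ = 86.550°: atan2( sin Δλ' cos φ₁ , cos φ₂ sin φ₁ − sin φ₂ cos φ₁ cos Δλ' ) = 133.263°.
Final bearing = (133.263° + 180°) mod 360° = 313.263°.

final bearing 313.263°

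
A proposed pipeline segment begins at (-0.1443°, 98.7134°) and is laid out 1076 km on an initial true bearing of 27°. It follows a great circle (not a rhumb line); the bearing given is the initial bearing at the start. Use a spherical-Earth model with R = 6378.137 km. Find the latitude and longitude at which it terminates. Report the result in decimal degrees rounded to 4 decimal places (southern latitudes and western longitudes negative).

The arc subtends δ = 1076/6378.137 = 0.168701 rad at the centre.
Start latitude φ₁ = -0.002519 rad; initial bearing θ = 0.471239 rad.
sin φ₂ = sin φ₁ cos δ + cos φ₁ sin δ cos θ = (-0.002519)(0.985804) + (0.999997)(0.167902)(0.891007) = 0.147119
φ₂ = asin(0.147119) = 0.147655 rad = 8.4600°.
Then Δλ = atan2(0.076226, 0.986174) = 0.077141 rad, from sin θ sin δ cos φ₁ over cos δ − sin φ₁ sin φ₂.
λ₂ = 98.7134° + 4.4199° = 103.1333°.

latitude 8.4600°, longitude 103.1333°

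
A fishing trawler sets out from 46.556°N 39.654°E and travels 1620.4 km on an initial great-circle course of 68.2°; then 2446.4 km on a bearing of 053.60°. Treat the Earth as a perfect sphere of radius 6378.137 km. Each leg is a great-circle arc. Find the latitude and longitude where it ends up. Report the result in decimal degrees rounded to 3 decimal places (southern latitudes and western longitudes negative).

latitude 58.617°, longitude 96.317°

Apply the spherical direct solution leg by leg, carrying full precision between legs.
Leg 1: from (46.556°, 39.654°), δ = 1620.4/6378.137 = 0.254055 rad, θ = 68.2° → φ = 50.078°, λ = 60.978°.
Leg 2: from (50.078°, 60.978°), δ = 2446.4/6378.137 = 0.383560 rad, θ = 53.6° → φ = 58.617°, λ = 96.317°.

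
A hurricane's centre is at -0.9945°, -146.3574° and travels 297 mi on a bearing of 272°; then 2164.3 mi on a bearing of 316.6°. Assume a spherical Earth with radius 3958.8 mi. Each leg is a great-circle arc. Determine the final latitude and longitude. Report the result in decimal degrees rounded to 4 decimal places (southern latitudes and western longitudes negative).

latitude 21.4160°, longitude -173.2164°

Apply the spherical direct solution leg by leg, carrying full precision between legs.
Leg 1: from (-0.9945°, -146.3574°), δ = 297/3958.8 = 0.075023 rad, θ = 272° → φ = -0.8418°, λ = -150.6537°.
Leg 2: from (-0.8418°, -150.6537°), δ = 2164.3/3958.8 = 0.546706 rad, θ = 316.6° → φ = 21.4160°, λ = -173.2164°.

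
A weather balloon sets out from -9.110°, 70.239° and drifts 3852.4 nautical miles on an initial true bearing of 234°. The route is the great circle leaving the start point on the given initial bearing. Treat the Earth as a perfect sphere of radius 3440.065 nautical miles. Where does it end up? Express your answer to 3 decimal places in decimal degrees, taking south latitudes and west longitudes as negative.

Angular distance δ = d/R = 3852.4 / 3440.065 = 1.119863 rad.
Converting: φ₁ = -0.158999 rad, θ = 4.084070 rad.
Destination latitude: φ₂ = arcsin( sin φ₁ cos δ + cos φ₁ sin δ cos θ ) = arcsin(-0.591359) = -36.253°.
Δλ = atan2( sin θ sin δ cos φ₁ , cos δ − sin φ₁ sin φ₂ ) = atan2(-0.718963, 0.342176) = -1.126590 rad = -64.549°.
Hence λ₂ = 70.239° + -64.549° = 5.690°.

latitude -36.253°, longitude 5.690°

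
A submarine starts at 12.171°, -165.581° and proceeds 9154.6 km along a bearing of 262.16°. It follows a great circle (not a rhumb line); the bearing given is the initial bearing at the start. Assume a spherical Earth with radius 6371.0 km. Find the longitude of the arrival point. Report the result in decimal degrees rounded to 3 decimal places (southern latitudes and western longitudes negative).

longitude 113.617°

δ = 9154.6/6371 = 1.436917 rad (82.3293°).
Start latitude φ₁ = 0.212424 rad; initial bearing θ = 4.575555 rad.
Destination latitude: φ₂ = arcsin( sin φ₁ cos δ + cos φ₁ sin δ cos θ ) = arcsin(-0.104006) = -5.970°.
For the longitude increment, Δλ = atan2( sin θ sin δ cos φ₁, cos δ − sin φ₁ sin φ₂ ) = atan2(-0.959720, 0.155407) = -80.802°.
λ₂ = -165.581° + -80.802° = -246.383°, normalized to (−180°, 180°] → 113.617°.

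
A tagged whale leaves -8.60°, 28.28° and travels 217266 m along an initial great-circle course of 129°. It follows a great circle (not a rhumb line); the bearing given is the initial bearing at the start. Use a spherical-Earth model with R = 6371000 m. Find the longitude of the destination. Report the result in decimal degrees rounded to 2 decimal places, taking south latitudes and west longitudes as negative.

Central angle δ = d/R = 0.034102 rad.
Start latitude φ₁ = -0.150098 rad; initial bearing θ = 2.251475 rad.
Applying the spherical law of cosines for sides, sin φ₂ = sin φ₁ cos δ + cos φ₁ sin δ cos θ = -0.170664, so φ₂ = -9.83°.
Δλ = atan2( sin θ sin δ cos φ₁ , cos δ − sin φ₁ sin φ₂ ) = atan2(0.026199, 0.973898) = 0.026895 rad = 1.54°.
λ₂ = 28.28° + 1.54° = 29.82°.

longitude 29.82°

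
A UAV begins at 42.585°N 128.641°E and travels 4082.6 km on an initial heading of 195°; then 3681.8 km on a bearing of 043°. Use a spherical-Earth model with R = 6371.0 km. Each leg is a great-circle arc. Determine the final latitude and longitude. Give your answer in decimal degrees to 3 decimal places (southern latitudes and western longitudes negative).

latitude 29.668°, longitude 145.066°

Apply the spherical direct solution leg by leg, carrying full precision between legs.
Leg 1: from (42.585°, 128.641°), δ = 4082.6/6371 = 0.640810 rad, θ = 195° → φ = 6.734°, λ = 119.677°.
Leg 2: from (6.734°, 119.677°), δ = 3681.8/6371 = 0.577900 rad, θ = 43° → φ = 29.668°, λ = 145.066°.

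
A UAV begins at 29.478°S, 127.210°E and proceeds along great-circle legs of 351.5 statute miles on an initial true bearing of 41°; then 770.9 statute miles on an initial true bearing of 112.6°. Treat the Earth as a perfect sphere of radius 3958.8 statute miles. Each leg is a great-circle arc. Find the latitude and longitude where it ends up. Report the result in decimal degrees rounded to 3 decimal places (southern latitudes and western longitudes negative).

latitude -29.393°, longitude 142.740°

Apply the spherical direct solution leg by leg, carrying full precision between legs.
Leg 1: from (-29.478°, 127.210°), δ = 351.5/3958.8 = 0.088790 rad, θ = 41° → φ = -25.588°, λ = 130.908°.
Leg 2: from (-25.588°, 130.908°), δ = 770.9/3958.8 = 0.194731 rad, θ = 112.6° → φ = -29.393°, λ = 142.740°.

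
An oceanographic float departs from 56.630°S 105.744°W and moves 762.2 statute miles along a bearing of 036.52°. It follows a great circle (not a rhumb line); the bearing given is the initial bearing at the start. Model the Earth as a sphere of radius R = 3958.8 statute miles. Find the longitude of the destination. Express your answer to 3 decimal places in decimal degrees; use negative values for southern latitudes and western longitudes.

δ = 762.2/3958.8 = 0.192533 rad (11.0313°).
With φ₁ = -56.630° = -0.988380 rad and θ = 36.52° = 0.637394 rad:
sin φ₂ = sin φ₁ cos δ + cos φ₁ sin δ cos θ = (-0.835136)(0.981523) + (0.550044)(0.191346)(0.803649) = -0.735122
φ₂ = asin(-0.735122) = -0.825847 rad = -47.318°.
For the longitude increment, Δλ = atan2( sin θ sin δ cos φ₁, cos δ − sin φ₁ sin φ₂ ) = atan2(0.062634, 0.367596) = 9.670°.
λ₂ = -105.744° + 9.670° = -96.074°.

longitude -96.074°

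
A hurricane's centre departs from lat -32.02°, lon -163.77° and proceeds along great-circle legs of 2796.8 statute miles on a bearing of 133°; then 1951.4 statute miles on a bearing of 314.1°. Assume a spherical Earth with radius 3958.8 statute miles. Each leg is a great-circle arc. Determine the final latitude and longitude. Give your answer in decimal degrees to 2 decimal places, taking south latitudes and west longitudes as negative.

latitude -28.64°, longitude -137.38°

Apply the spherical direct solution leg by leg, carrying full precision between legs.
Leg 1: from (-32.02°, -163.77°), δ = 2796.8/3958.8 = 0.706477 rad, θ = 133° → φ = -51.14°, λ = -114.60°.
Leg 2: from (-51.14°, -114.60°), δ = 1951.4/3958.8 = 0.492927 rad, θ = 314.1° → φ = -28.64°, λ = -137.38°.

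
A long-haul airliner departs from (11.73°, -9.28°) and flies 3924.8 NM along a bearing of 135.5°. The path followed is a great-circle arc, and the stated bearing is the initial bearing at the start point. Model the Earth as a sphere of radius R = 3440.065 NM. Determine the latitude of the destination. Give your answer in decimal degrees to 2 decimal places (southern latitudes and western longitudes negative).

latitude -33.37°

The arc subtends δ = 3924.8/3440.065 = 1.140909 rad at the centre.
With φ₁ = 11.73° = 0.204727 rad and θ = 135.5° = 2.364921 rad:
Destination latitude: φ₂ = arcsin( sin φ₁ cos δ + cos φ₁ sin δ cos θ ) = arcsin(-0.550085) = -33.37°.
Δλ = atan2( sin θ sin δ cos φ₁ , cos δ − sin φ₁ sin φ₂ ) = atan2(0.623830, 0.528601) = 0.867844 rad = 49.72°.
λ₂ = λ₁ + Δλ = 40.44°.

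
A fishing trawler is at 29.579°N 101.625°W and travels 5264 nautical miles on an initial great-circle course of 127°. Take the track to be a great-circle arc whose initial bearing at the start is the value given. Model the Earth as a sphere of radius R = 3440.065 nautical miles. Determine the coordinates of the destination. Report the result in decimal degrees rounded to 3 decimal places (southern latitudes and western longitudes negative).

latitude -30.193°, longitude -34.222°

Angular distance δ = d/R = 5264 / 3440.065 = 1.530204 rad.
Start latitude φ₁ = 0.516251 rad; initial bearing θ = 2.216568 rad.
Destination latitude: φ₂ = arcsin( sin φ₁ cos δ + cos φ₁ sin δ cos θ ) = arcsin(-0.502921) = -30.193°.
For the longitude increment, Δλ = atan2( sin θ sin δ cos φ₁, cos δ − sin φ₁ sin φ₂ ) = atan2(0.693982, 0.288835) = 67.403°.
Hence λ₂ = -101.625° + 67.403° = -34.222°.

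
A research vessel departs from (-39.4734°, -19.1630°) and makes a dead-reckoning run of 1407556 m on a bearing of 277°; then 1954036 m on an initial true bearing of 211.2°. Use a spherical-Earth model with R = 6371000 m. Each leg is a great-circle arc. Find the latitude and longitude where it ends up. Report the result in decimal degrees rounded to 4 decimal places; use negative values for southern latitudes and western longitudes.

Apply the spherical direct solution leg by leg, carrying full precision between legs.
Leg 1: from (-39.4734°, -19.1630°), δ = 1407556/6371000 = 0.220932 rad, θ = 277° → φ = -36.8450°, λ = -34.9340°.
Leg 2: from (-36.8450°, -34.9340°), δ = 1954036/6371000 = 0.306708 rad, θ = 211.2° → φ = -51.1087°, λ = -49.3590°.

latitude -51.1087°, longitude -49.3590°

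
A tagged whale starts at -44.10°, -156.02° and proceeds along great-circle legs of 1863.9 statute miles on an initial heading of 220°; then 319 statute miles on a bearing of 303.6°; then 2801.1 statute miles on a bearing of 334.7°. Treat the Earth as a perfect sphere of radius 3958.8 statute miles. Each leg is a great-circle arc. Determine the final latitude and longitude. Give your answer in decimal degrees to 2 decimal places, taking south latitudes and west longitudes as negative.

latitude -19.13°, longitude 143.46°

Apply the spherical direct solution leg by leg, carrying full precision between legs.
Leg 1: from (-44.10°, -156.02°), δ = 1863.9/3958.8 = 0.470824 rad, θ = 220° → φ = -60.43°, λ = 167.76°.
Leg 2: from (-60.43°, 167.76°), δ = 319/3958.8 = 0.080580 rad, θ = 303.6° → φ = -57.66°, λ = 160.56°.
Leg 3: from (-57.66°, 160.56°), δ = 2801.1/3958.8 = 0.707563 rad, θ = 334.7° → φ = -19.13°, λ = 143.46°.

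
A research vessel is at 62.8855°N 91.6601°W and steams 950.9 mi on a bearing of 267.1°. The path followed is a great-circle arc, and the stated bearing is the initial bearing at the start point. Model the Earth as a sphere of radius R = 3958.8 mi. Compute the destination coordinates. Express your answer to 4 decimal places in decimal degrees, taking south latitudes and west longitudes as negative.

latitude 59.2110°, longitude -119.3157°

Central angle δ = d/R = 0.240199 rad.
Converting: φ₁ = 1.097559 rad, θ = 4.661774 rad.
sin φ₂ = sin φ₁ cos δ + cos φ₁ sin δ cos θ = (0.890097)(0.971291) + (0.455770)(0.237896)(-0.050593) = 0.859058
φ₂ = asin(0.859058) = 1.033426 rad = 59.2110°.
Then Δλ = atan2(-0.108287, 0.206645) = -0.482681 rad, from sin θ sin δ cos φ₁ over cos δ − sin φ₁ sin φ₂.
λ₂ = λ₁ + Δλ = -119.3157°.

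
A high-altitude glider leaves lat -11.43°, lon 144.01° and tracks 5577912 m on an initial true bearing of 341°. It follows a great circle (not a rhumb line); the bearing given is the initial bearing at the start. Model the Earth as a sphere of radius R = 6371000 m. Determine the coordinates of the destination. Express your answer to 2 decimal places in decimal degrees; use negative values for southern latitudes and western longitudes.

δ = 5577912/6371000 = 0.875516 rad (50.1634°).
Converting: φ₁ = -0.199491 rad, θ = 5.951573 rad.
Destination latitude: φ₂ = arcsin( sin φ₁ cos δ + cos φ₁ sin δ cos θ ) = arcsin(0.584692) = 35.78°.
For the longitude increment, Δλ = atan2( sin θ sin δ cos φ₁, cos δ − sin φ₁ sin φ₂ ) = atan2(-0.245037, 0.756470) = -17.95°.
Hence λ₂ = 144.01° + -17.95° = 126.06°.

latitude 35.78°, longitude 126.06°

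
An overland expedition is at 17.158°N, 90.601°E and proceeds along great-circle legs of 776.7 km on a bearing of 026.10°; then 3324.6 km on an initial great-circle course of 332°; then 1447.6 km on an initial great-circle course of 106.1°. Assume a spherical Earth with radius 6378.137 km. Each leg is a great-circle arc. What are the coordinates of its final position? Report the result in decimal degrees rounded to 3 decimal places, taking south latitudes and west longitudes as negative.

Apply the spherical direct solution leg by leg, carrying full precision between legs.
Leg 1: from (17.158°, 90.601°), δ = 776.7/6378.137 = 0.121775 rad, θ = 26.1° → φ = 23.394°, λ = 93.939°.
Leg 2: from (23.394°, 93.939°), δ = 3324.6/6378.137 = 0.521249 rad, θ = 332° → φ = 48.405°, λ = 73.320°.
Leg 3: from (48.405°, 73.320°), δ = 1447.6/6378.137 = 0.226963 rad, θ = 106.1° → φ = 43.413°, λ = 90.635°.

latitude 43.413°, longitude 90.635°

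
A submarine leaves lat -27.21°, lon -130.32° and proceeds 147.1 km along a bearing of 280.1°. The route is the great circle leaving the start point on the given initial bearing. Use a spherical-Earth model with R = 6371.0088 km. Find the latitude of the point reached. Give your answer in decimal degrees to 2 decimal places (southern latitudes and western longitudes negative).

latitude -26.97°

The arc subtends δ = 147.1/6371.0088 = 0.023089 rad at the centre.
Start latitude φ₁ = -0.474904 rad; initial bearing θ = 4.888667 rad.
Destination latitude: φ₂ = arcsin( sin φ₁ cos δ + cos φ₁ sin δ cos θ ) = arcsin(-0.453531) = -26.97°.
Then Δλ = atan2(-0.020214, 0.792355) = -0.025506 rad, from sin θ sin δ cos φ₁ over cos δ − sin φ₁ sin φ₂.
λ₂ = λ₁ + Δλ = -131.78°.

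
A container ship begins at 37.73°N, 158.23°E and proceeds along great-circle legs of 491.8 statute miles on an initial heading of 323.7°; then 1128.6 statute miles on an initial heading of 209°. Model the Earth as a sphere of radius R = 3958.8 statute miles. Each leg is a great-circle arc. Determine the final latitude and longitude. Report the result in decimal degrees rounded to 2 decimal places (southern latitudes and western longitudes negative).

Apply the spherical direct solution leg by leg, carrying full precision between legs.
Leg 1: from (37.73°, 158.23°), δ = 491.8/3958.8 = 0.124230 rad, θ = 323.7° → φ = 43.33°, λ = 152.44°.
Leg 2: from (43.33°, 152.44°), δ = 1128.6/3958.8 = 0.285086 rad, θ = 209° → φ = 28.66°, λ = 143.50°.

latitude 28.66°, longitude 143.50°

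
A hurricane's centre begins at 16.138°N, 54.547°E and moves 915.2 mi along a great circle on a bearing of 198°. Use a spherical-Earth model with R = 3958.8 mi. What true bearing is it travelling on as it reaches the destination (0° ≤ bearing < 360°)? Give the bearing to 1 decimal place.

final bearing 197.3°

Central angle δ = d/R = 0.231181 rad.
Start latitude φ₁ = 0.281661 rad; initial bearing θ = 3.455752 rad.
sin φ₂ = sin φ₁ cos δ + cos φ₁ sin δ cos θ = (0.277952)(0.973396) + (0.960595)(0.229127)(-0.951057) = 0.061231
φ₂ = asin(0.061231) = 0.061269 rad = 3.510°.
Δλ = atan2( sin θ sin δ cos φ₁ , cos δ − sin φ₁ sin φ₂ ) = atan2(-0.068014, 0.956377) = -0.070997 rad = -4.068°.
Hence λ₂ = 54.547° + -4.068° = 50.479°.
The forward bearing on arrival equals the back-azimuth from the destination plus 180°.
Back-azimuth from P₂ (3.5°, 50.5°) to P₁ (16.1°, 54.5°), with Δλ' = λ₁ − λ₂ = 4.1°: atan2( sin Δλ' cos φ₁ , cos φ₂ sin φ₁ − sin φ₂ cos φ₁ cos Δλ' ) = 17.3°.
Final bearing = (17.3° + 180°) mod 360° = 197.3°.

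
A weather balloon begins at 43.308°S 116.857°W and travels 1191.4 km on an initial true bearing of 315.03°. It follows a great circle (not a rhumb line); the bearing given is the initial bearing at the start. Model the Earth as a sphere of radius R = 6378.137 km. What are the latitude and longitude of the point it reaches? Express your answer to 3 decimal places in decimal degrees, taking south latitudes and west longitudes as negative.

latitude -35.337°, longitude -126.116°

Angular distance δ = d/R = 1191.4 / 6378.137 = 0.186794 rad.
Start latitude φ₁ = -0.755867 rad; initial bearing θ = 5.498311 rad.
Destination latitude: φ₂ = arcsin( sin φ₁ cos δ + cos φ₁ sin δ cos θ ) = arcsin(-0.578382) = -35.337°.
Then Δλ = atan2(-0.095506, 0.585881) = -0.161592 rad, from sin θ sin δ cos φ₁ over cos δ − sin φ₁ sin φ₂.
λ₂ = λ₁ + Δλ = -126.116°.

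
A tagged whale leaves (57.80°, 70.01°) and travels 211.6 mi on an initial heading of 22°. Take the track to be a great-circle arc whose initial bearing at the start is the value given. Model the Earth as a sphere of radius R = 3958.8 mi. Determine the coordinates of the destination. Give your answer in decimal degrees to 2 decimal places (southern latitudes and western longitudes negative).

δ = 211.6/3958.8 = 0.053451 rad (3.0625°).
Converting: φ₁ = 1.008800 rad, θ = 0.383972 rad.
sin φ₂ = sin φ₁ cos δ + cos φ₁ sin δ cos θ = (0.846193)(0.998572) + (0.532876)(0.053425)(0.927184) = 0.871381
φ₂ = asin(0.871381) = 1.058009 rad = 60.62°.
For the longitude increment, Δλ = atan2( sin θ sin δ cos φ₁, cos δ − sin φ₁ sin φ₂ ) = atan2(0.010665, 0.261216) = 2.34°.
λ₂ = 70.01° + 2.34° = 72.35°.

latitude 60.62°, longitude 72.35°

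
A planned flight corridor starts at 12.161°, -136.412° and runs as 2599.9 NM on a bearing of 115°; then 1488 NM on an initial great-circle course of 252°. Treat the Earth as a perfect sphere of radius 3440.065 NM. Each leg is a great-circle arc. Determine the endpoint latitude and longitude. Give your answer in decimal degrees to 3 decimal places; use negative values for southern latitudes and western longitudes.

latitude -14.271°, longitude -121.880°

Apply the spherical direct solution leg by leg, carrying full precision between legs.
Leg 1: from (12.161°, -136.412°), δ = 2599.9/3440.065 = 0.755771 rad, θ = 115° → φ = -7.472°, λ = -97.589°.
Leg 2: from (-7.472°, -97.589°), δ = 1488/3440.065 = 0.432550 rad, θ = 252° → φ = -14.271°, λ = -121.880°.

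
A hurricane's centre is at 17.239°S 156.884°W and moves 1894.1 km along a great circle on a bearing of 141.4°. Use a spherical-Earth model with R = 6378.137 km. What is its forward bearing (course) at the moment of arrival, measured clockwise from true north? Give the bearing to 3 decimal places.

δ = 1894.1/6378.137 = 0.296968 rad (17.0150°).
With φ₁ = -17.239° = -0.300877 rad and θ = 141.4° = 2.467896 rad:
Destination latitude: φ₂ = arcsin( sin φ₁ cos δ + cos φ₁ sin δ cos θ ) = arcsin(-0.501803) = -30.119°.
Then Δλ = atan2(0.174360, 0.807515) = 0.212657 rad, from sin θ sin δ cos φ₁ over cos δ − sin φ₁ sin φ₂.
Hence λ₂ = -156.884° + 12.184° = -144.700°.
The forward bearing on arrival equals the back-azimuth from the destination plus 180°.
Back-azimuth from P₂ (-30.119°, -144.700°) to P₁ (-17.239°, -156.884°), with Δλ' = λ₁ − λ₂ = -12.184°: atan2( sin Δλ' cos φ₁ , cos φ₂ sin φ₁ − sin φ₂ cos φ₁ cos Δλ' ) = 316.460°.
Final bearing = (316.460° + 180°) mod 360° = 136.460°.

final bearing 136.460°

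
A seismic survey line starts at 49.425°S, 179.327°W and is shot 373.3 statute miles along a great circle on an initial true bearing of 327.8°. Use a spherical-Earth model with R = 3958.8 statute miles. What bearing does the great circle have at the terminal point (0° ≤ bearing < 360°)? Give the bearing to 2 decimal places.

final bearing 330.77°

Angular distance δ = d/R = 373.3 / 3958.8 = 0.094296 rad.
Start latitude φ₁ = -0.862629 rad; initial bearing θ = 5.721189 rad.
Destination latitude: φ₂ = arcsin( sin φ₁ cos δ + cos φ₁ sin δ cos θ ) = arcsin(-0.704357) = -44.778°.
For the longitude increment, Δλ = atan2( sin θ sin δ cos φ₁, cos δ − sin φ₁ sin φ₂ ) = atan2(-0.032635, 0.460559) = -4.053°.
λ₂ = -179.327° + -4.053° = -183.380°, normalized to (−180°, 180°] → 176.620°.
The forward bearing on arrival equals the back-azimuth from the destination plus 180°.
Back-azimuth from P₂ (-44.78°, 176.62°) to P₁ (-49.42°, -179.33°), with Δλ' = λ₁ − λ₂ = -355.95°: atan2( sin Δλ' cos φ₁ , cos φ₂ sin φ₁ − sin φ₂ cos φ₁ cos Δλ' ) = 150.77°.
Final bearing = (150.77° + 180°) mod 360° = 330.77°.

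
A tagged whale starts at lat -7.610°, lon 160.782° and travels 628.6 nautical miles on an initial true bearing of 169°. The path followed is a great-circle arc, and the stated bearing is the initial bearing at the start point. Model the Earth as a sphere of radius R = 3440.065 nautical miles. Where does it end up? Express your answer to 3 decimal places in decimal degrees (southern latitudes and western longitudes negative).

Angular distance δ = d/R = 628.6 / 3440.065 = 0.182729 rad.
With φ₁ = -7.610° = -0.132820 rad and θ = 169° = 2.949606 rad:
Applying the spherical law of cosines for sides, sin φ₂ = sin φ₁ cos δ + cos φ₁ sin δ cos θ = -0.307029, so φ₂ = -17.880°.
Then Δλ = atan2(0.034367, 0.942692) = 0.036440 rad, from sin θ sin δ cos φ₁ over cos δ − sin φ₁ sin φ₂.
λ₂ = 160.782° + 2.088° = 162.870°.

latitude -17.880°, longitude 162.870°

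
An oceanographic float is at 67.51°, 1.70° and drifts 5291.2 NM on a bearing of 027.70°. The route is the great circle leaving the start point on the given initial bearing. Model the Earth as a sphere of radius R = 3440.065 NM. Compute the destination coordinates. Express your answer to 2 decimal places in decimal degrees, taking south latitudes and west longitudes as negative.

latitude 21.64°, longitude 151.71°

Central angle δ = d/R = 1.538110 rad.
Start latitude φ₁ = 1.178272 rad; initial bearing θ = 0.483456 rad.
Destination latitude: φ₂ = arcsin( sin φ₁ cos δ + cos φ₁ sin δ cos θ ) = arcsin(0.368696) = 21.64°.
Δλ = atan2( sin θ sin δ cos φ₁ , cos δ − sin φ₁ sin φ₂ ) = atan2(0.177717, -0.307976) = 2.618219 rad = 150.01°.
λ₂ = 1.70° + 150.01° = 151.71°.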